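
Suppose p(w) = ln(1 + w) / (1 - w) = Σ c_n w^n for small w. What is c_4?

Multiply the two series term by term and collect like powers.
[w^0] = 0;  [w^1] = 1;  [w^2] = 1/2;  [w^3] = 5/6;  [w^4] = 7/12.
So c_4 = p^(4)(0)/4! = 7/12.

7/12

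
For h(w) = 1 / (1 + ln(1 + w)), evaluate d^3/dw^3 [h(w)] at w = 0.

-14

Write 1/(1+u) = 1 - u + u^2 - u^3 + ... and substitute the series for u.
From the series, [w^3] h = -7/3; multiply by 3! = 6 to get -14.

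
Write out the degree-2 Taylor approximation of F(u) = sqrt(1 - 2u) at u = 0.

F(0) = 1
F′(0) = -1
F′′(0) = -1

-u^2/2 - u + 1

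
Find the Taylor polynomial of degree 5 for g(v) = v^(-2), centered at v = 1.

-6*(v - 1)^5 + 5*(v - 1)^4 - 4*(v - 1)^3 + 3*(v - 1)^2 - 2*(v - 1) + 1

[(v - 1)^0] = 1;  [(v - 1)^1] = -2;  [(v - 1)^2] = 3;  [(v - 1)^3] = -4;  [(v - 1)^4] = 5;  [(v - 1)^5] = -6.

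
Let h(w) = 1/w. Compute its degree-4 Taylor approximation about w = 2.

h(2) = 1/2
h′(2) = -1/4
h′′(2) = 1/4
h′′′(2) = -3/8
h^(4)(2) = 3/4
Dividing each by k! gives the coefficients c_0, ..., c_4.

(w - 2)^4/32 - (w - 2)^3/16 + (w - 2)^2/8 - (w - 2)/4 + 1/2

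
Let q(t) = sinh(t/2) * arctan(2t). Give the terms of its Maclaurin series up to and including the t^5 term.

Multiply the two series term by term and collect like powers.
q(0) = 0
q′(0) = 0
q′′(0) = 2
q′′′(0) = 0
q^(4)(0) = -31
q^(5)(0) = 0

-31*t^4/24 + t^2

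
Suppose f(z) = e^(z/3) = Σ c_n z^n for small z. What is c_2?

Differentiate repeatedly and evaluate at the center.
f(0) = 1
f′(0) = 1/3
f′′(0) = 1/9
Dividing each by k! gives the coefficients c_0, ..., c_2.

1/18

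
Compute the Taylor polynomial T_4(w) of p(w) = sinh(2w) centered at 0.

4*w^3/3 + 2*w

Differentiate repeatedly and evaluate at the center.
p(0) = 0
p′(0) = 2
p′′(0) = 0
p′′′(0) = 8
p^(4)(0) = 0
Then c_k = p^(k)(0)/k! gives each Taylor coefficient.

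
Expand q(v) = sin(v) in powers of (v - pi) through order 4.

Apply the Taylor formula c_k = f^(k)(a)/k!.
[(v - pi)^0] = 0;  [(v - pi)^1] = -1;  [(v - pi)^2] = 0;  [(v - pi)^3] = 1/6;  [(v - pi)^4] = 0.

(v - pi)^3/6 - (v - pi)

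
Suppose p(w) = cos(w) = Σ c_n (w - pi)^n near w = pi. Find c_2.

Use the known series and substitute for the argument.

1/2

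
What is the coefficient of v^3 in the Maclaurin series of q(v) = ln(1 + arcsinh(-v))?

Plug the Maclaurin series of the inner function into that of the outer and collect terms.
q(0) = 0
q′(0) = -1
q′′(0) = -1
q′′′(0) = -1
The Taylor polynomial is Σ q^(k)(0)/k! · v^k.

-1/6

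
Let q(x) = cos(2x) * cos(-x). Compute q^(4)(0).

41

Multiply the two series term by term and collect like powers.
From the series, [x^4] q = 41/24; multiply by 4! = 24 to get 41.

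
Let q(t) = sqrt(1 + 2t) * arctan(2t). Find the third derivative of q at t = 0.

Multiply the two series term by term and collect like powers.
The coefficient of t^3 in the expansion is -11/3, so q′′′(0) = 3! * (-11/3) = -22.

-22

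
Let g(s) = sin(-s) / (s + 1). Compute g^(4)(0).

20

Use 1/(1 - r) = Σ r^k on the denominator, then take the Cauchy product.
The coefficient of s^4 in the expansion is 5/6, so g^(4)(0) = 4! * (5/6) = 20.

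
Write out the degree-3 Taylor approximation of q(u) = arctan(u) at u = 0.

-u^3/3 + u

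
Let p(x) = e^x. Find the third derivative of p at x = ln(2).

From the series, [(x - ln(2))^3] p = 1/3; multiply by 3! = 6 to get 2.

2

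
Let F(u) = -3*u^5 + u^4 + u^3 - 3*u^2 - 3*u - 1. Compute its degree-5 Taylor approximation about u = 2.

[(u - 2)^0] = -91;  [(u - 2)^1] = -211;  [(u - 2)^2] = -213;  [(u - 2)^3] = -111;  [(u - 2)^4] = -29;  [(u - 2)^5] = -3.

-3*(u - 2)^5 - 29*(u - 2)^4 - 111*(u - 2)^3 - 213*(u - 2)^2 - 211*(u - 2) - 91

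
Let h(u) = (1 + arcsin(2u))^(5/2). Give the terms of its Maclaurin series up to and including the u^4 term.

Let u equal the inner series; expand the outer function in u and truncate.
h(0) = 1
h′(0) = 5
h′′(0) = 15
h′′′(0) = 35
h^(4)(0) = 225
Then c_k = h^(k)(0)/k! gives each Taylor coefficient.

75*u^4/8 + 35*u^3/6 + 15*u^2/2 + 5*u + 1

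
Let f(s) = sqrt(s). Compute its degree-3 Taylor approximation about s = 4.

(s - 4)^3/512 - (s - 4)^2/64 + (s - 4)/4 + 2

Use the known series and substitute for the argument.
[(s - 4)^0] = 2;  [(s - 4)^1] = 1/4;  [(s - 4)^2] = -1/64;  [(s - 4)^3] = 1/512.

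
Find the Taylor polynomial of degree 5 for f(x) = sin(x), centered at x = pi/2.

f(pi/2) = 1
f′(pi/2) = 0
f′′(pi/2) = -1
f′′′(pi/2) = 0
f^(4)(pi/2) = 1
f^(5)(pi/2) = 0
Dividing each by k! gives the coefficients c_0, ..., c_5.

(x - pi/2)^4/24 - (x - pi/2)^2/2 + 1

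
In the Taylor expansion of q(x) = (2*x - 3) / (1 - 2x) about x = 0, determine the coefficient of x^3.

-16

Multiply each power in the prefactor through the base expansion.
q(0) = -3
q′(0) = -4
q′′(0) = -16
q′′′(0) = -96
The Taylor polynomial is Σ q^(k)(0)/k! · x^k.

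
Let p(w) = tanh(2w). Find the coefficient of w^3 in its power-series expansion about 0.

-8/3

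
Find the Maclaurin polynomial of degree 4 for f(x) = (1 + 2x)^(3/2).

3*x^4/8 - x^3/2 + 3*x^2/2 + 3*x + 1

Differentiate repeatedly and evaluate at the center.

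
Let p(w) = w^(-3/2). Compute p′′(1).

15/4

From the series, [(w - 1)^2] p = 15/8; multiply by 2! = 2 to get 15/4.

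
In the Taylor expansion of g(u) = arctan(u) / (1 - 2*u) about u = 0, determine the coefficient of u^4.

22/3

Multiply the numerator's expansion by the denominator's geometric series.
g(0) = 0
g′(0) = 1
g′′(0) = 4
g′′′(0) = 22
g^(4)(0) = 176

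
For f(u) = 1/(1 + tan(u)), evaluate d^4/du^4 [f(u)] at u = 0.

Plug the Maclaurin series of the inner function into that of the outer and collect terms.
The coefficient of u^4 in the expansion is 5/3, so f^(4)(0) = 4! * (5/3) = 40.

40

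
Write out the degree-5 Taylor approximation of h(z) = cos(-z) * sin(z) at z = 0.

2*z^5/15 - 2*z^3/3 + z

Write out both Maclaurin series and multiply, keeping only the needed powers.
h(0) = 0
h′(0) = 1
h′′(0) = 0
h′′′(0) = -4
h^(4)(0) = 0
h^(5)(0) = 16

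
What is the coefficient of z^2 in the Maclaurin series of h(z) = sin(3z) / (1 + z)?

-3

Multiply the two series term by term and collect like powers.
h(0) = 0
h′(0) = 3
h′′(0) = -6
The Taylor polynomial is Σ h^(k)(0)/k! · z^k.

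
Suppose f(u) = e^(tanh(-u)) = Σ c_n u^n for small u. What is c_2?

1/2

Compose series: expand the inner function first, then feed it into the outer expansion.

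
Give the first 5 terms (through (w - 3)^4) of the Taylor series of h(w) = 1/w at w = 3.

h(3) = 1/3
h′(3) = -1/9
h′′(3) = 2/27
h′′′(3) = -2/27
h^(4)(3) = 8/81
The Taylor polynomial is Σ h^(k)(3)/k! · (w - 3)^k.

(w - 3)^4/243 - (w - 3)^3/81 + (w - 3)^2/27 - (w - 3)/9 + 1/3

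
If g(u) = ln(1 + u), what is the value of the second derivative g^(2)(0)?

-1

From the series, [u^2] g = -1/2; multiply by 2! = 2 to get -1.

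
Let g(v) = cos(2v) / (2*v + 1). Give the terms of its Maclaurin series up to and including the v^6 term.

1556*v^6/45 - 52*v^5/3 + 26*v^4/3 - 4*v^3 + 2*v^2 - 2*v + 1

Use 1/(1 - r) = Σ r^k on the denominator, then take the Cauchy product.
g(0) = 1
g′(0) = -2
g′′(0) = 4
g′′′(0) = -24
g^(4)(0) = 208
g^(5)(0) = -2080
g^(6)(0) = 24896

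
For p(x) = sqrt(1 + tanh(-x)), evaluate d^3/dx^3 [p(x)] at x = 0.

Substitute the inner expansion into the outer series and collect powers.
From the series, [x^3] p = 5/48; multiply by 3! = 6 to get 5/8.

5/8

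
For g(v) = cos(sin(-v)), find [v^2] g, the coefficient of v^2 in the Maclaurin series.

Substitute the inner expansion into the outer series and collect powers.
So c_2 = g′′(0)/2! = -1/2.

-1/2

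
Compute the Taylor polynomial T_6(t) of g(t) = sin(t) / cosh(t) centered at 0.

Invert the denominator's series and multiply.
g(0) = 0
g′(0) = 1
g′′(0) = 0
g′′′(0) = -4
g^(4)(0) = 0
g^(5)(0) = 36
g^(6)(0) = 0
Dividing each by k! gives the coefficients c_0, ..., c_6.

3*t^5/10 - 2*t^3/3 + t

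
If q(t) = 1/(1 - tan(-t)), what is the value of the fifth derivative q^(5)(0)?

-256

Let u equal the inner series; expand the outer function in u and truncate.
The coefficient of t^5 in the expansion is -32/15, so q^(5)(0) = 5! * (-32/15) = -256.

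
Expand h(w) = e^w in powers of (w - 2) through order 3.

h(2) = e^(2)
h′(2) = e^(2)
h′′(2) = e^(2)
h′′′(2) = e^(2)
Then c_k = h^(k)(2)/k! gives each Taylor coefficient.

(w - 2)^3*e^(2)/6 + (w - 2)^2*e^(2)/2 + (w - 2)*e^(2) + e^(2)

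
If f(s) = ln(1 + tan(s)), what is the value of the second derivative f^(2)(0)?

Plug the Maclaurin series of the inner function into that of the outer and collect terms.
From the series, [s^2] f = -1/2; multiply by 2! = 2 to get -1.

-1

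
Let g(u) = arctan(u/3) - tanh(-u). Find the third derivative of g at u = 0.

-56/27

Expand each term separately and add.
The coefficient of u^3 in the expansion is -28/81, so g′′′(0) = 3! * (-28/81) = -56/27.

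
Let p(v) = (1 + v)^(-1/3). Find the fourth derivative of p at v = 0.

Differentiate repeatedly and evaluate at the center.
The coefficient of v^4 in the expansion is 35/243, so p^(4)(0) = 4! * (35/243) = 280/81.

280/81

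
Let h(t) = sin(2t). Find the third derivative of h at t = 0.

-8

Compute the successive derivatives at the expansion point and divide by k!.
The coefficient of t^3 in the expansion is -4/3, so h′′′(0) = 3! * (-4/3) = -8.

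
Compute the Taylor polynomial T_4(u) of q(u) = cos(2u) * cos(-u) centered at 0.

41*u^4/24 - 5*u^2/2 + 1

Write out both Maclaurin series and multiply, keeping only the needed powers.
q(0) = 1
q′(0) = 0
q′′(0) = -5
q′′′(0) = 0
q^(4)(0) = 41
Then c_k = q^(k)(0)/k! gives each Taylor coefficient.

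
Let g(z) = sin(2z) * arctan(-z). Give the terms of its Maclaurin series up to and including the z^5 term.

2*z^4 - 2*z^2

Take the Cauchy product of the two expansions.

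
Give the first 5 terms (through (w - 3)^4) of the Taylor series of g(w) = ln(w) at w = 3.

-(w - 3)^4/324 + (w - 3)^3/81 - (w - 3)^2/18 + (w - 3)/3 + ln(3)

g(3) = ln(3)
g′(3) = 1/3
g′′(3) = -1/9
g′′′(3) = 2/27
g^(4)(3) = -2/27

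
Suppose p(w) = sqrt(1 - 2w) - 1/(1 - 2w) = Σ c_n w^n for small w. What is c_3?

-17/2

Combine the two series term by term.
[w^0] = 0;  [w^1] = -3;  [w^2] = -9/2;  [w^3] = -17/2.
So c_3 = p′′′(0)/3! = -17/2.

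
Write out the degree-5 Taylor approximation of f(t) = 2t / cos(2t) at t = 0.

Divide the numerator series by the denominator series (power-series long division).
f(0) = 0
f′(0) = 2
f′′(0) = 0
f′′′(0) = 24
f^(4)(0) = 0
f^(5)(0) = 800

20*t^5/3 + 4*t^3 + 2*t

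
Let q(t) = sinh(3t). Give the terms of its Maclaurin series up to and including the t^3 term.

9*t^3/2 + 3*t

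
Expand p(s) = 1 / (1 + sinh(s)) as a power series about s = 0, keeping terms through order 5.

-181*s^5/120 + 4*s^4/3 - 7*s^3/6 + s^2 - s + 1

Write 1/(1+u) = 1 - u + u^2 - u^3 + ... and substitute the series for u.
[s^0] = 1;  [s^1] = -1;  [s^2] = 1;  [s^3] = -7/6;  [s^4] = 4/3;  [s^5] = -181/120.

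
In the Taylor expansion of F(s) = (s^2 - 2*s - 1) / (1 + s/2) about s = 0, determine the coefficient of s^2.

7/4

Multiply each power in the prefactor through the base expansion.
F(0) = -1
F′(0) = -3/2
F′′(0) = 7/2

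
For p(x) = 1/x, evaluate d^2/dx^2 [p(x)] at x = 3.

Compute the successive derivatives at the expansion point and divide by k!.
From the series, [(x - 3)^2] p = 1/27; multiply by 2! = 2 to get 2/27.

2/27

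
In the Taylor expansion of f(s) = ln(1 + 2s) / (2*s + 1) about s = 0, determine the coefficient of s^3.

Expand 1/(denominator) as a geometric series and multiply by the numerator's series.
So c_3 = f′′′(0)/3! = 44/3.

44/3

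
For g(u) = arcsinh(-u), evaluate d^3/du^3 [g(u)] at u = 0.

The coefficient of u^3 in the expansion is 1/6, so g′′′(0) = 3! * (1/6) = 1.

1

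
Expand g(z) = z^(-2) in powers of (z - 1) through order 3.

g(1) = 1
g′(1) = -2
g′′(1) = 6
g′′′(1) = -24
The Taylor polynomial is Σ g^(k)(1)/k! · (z - 1)^k.

-4*(z - 1)^3 + 3*(z - 1)^2 - 2*(z - 1) + 1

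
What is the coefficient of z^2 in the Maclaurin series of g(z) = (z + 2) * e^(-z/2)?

Distribute the polynomial across the series and collect like powers.
g(0) = 2
g′(0) = 0
g′′(0) = -1/2
The Taylor polynomial is Σ g^(k)(0)/k! · z^k.

-1/4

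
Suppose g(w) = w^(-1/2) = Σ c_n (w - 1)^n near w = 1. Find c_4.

c_4 = g^(4)(1)/4! = 35/128.

35/128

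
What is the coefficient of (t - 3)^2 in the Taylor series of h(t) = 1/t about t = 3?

1/27

[(t - 3)^0] = 1/3;  [(t - 3)^1] = -1/9;  [(t - 3)^2] = 1/27.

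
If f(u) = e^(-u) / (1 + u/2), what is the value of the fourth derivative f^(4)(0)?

21/2

Multiply the two series term by term and collect like powers.
From the series, [u^4] f = 7/16; multiply by 4! = 24 to get 21/2.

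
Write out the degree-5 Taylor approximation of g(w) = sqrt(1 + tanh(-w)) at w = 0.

Substitute the inner expansion into the outer series and collect powers.

-121*w^5/3840 + 17*w^4/384 + 5*w^3/48 - w^2/8 - w/2 + 1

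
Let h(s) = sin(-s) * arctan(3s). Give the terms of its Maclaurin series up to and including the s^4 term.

Expand each factor separately, then convolve coefficients.
h(0) = 0
h′(0) = 0
h′′(0) = -6
h′′′(0) = 0
h^(4)(0) = 228
Dividing each by k! gives the coefficients c_0, ..., c_4.

19*s^4/2 - 3*s^2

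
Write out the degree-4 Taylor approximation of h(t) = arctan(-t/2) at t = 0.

t^3/24 - t/2

h(0) = 0
h′(0) = -1/2
h′′(0) = 0
h′′′(0) = 1/4
h^(4)(0) = 0
Then c_k = h^(k)(0)/k! gives each Taylor coefficient.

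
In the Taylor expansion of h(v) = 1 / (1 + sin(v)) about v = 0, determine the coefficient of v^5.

Expand as Σ (-1)^k u^k with u equal to the inner function's series.
So c_5 = h^(5)(0)/5! = -61/120.

-61/120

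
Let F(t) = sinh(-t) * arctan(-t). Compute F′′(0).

2

Multiply the two series term by term and collect like powers.
From the series, [t^2] F = 1; multiply by 2! = 2 to get 2.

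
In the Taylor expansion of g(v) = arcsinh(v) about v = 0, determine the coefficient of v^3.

-1/6

g(0) = 0
g′(0) = 1
g′′(0) = 0
g′′′(0) = -1
Dividing each by k! gives the coefficients c_0, ..., c_3.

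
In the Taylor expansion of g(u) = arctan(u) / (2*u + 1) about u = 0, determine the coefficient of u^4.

-22/3

Expand 1/(denominator) as a geometric series and multiply by the numerator's series.
[u^0] = 0;  [u^1] = 1;  [u^2] = -2;  [u^3] = 11/3;  [u^4] = -22/3.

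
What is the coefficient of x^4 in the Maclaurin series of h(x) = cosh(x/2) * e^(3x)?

1513/384

Take the Cauchy product of the two expansions.
h(0) = 1
h′(0) = 3
h′′(0) = 37/4
h′′′(0) = 117/4
h^(4)(0) = 1513/16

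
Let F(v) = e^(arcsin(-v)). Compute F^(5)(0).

-20

Substitute the inner expansion into the outer series and collect powers.
From the series, [v^5] F = -1/6; multiply by 5! = 120 to get -20.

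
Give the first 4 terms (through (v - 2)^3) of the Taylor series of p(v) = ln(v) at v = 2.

(v - 2)^3/24 - (v - 2)^2/8 + (v - 2)/2 + ln(2)

p(2) = ln(2)
p′(2) = 1/2
p′′(2) = -1/4
p′′′(2) = 1/4
Dividing each by k! gives the coefficients c_0, ..., c_3.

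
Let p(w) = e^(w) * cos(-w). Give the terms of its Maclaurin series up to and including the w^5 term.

-w^5/30 - w^4/6 - w^3/3 + w + 1

Expand each factor separately, then convolve coefficients.
p(0) = 1
p′(0) = 1
p′′(0) = 0
p′′′(0) = -2
p^(4)(0) = -4
p^(5)(0) = -4
The Taylor polynomial is Σ p^(k)(0)/k! · w^k.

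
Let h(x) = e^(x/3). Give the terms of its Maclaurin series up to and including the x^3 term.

Compute the successive derivatives at the expansion point and divide by k!.

x^3/162 + x^2/18 + x/3 + 1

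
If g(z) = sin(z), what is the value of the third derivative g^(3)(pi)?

1

Differentiate repeatedly and evaluate at the center.
From the series, [(z - pi)^3] g = 1/6; multiply by 3! = 6 to get 1.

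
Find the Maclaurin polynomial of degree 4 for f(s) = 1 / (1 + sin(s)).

Write 1/(1+u) = 1 - u + u^2 - u^3 + ... and substitute the series for u.

2*s^4/3 - 5*s^3/6 + s^2 - s + 1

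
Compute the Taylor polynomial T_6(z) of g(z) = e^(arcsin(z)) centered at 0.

Plug the Maclaurin series of the inner function into that of the outer and collect terms.

17*z^6/144 + z^5/6 + 5*z^4/24 + z^3/3 + z^2/2 + z + 1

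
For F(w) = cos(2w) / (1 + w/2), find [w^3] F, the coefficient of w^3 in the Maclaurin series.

7/8

Take the Cauchy product of the two expansions.
F(0) = 1
F′(0) = -1/2
F′′(0) = -7/2
F′′′(0) = 21/4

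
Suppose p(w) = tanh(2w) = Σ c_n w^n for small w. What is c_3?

-8/3

p(0) = 0
p′(0) = 2
p′′(0) = 0
p′′′(0) = -16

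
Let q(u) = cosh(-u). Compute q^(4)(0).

From the series, [u^4] q = 1/24; multiply by 4! = 24 to get 1.

1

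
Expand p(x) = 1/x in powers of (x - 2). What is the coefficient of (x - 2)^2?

p(2) = 1/2
p′(2) = -1/4
p′′(2) = 1/4
Dividing each by k! gives the coefficients c_0, ..., c_2.

1/8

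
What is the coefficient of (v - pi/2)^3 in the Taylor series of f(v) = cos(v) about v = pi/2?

Differentiate repeatedly and evaluate at the center.

1/6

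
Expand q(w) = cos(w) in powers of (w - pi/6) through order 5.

-(w - pi/6)^5/240 + sqrt(3)*(w - pi/6)^4/48 + (w - pi/6)^3/12 - sqrt(3)*(w - pi/6)^2/4 - (w - pi/6)/2 + sqrt(3)/2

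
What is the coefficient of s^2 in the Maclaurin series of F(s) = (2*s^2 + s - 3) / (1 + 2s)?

-12

Shift and add copies of the series according to the polynomial's terms.
F(0) = -3
F′(0) = 7
F′′(0) = -24
So c_2 = F′′(0)/2! = -12.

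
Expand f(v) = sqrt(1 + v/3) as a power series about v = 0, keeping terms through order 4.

-5*v^4/10368 + v^3/432 - v^2/72 + v/6 + 1

f(0) = 1
f′(0) = 1/6
f′′(0) = -1/36
f′′′(0) = 1/72
f^(4)(0) = -5/432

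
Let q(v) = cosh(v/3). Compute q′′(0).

1/9

The coefficient of v^2 in the expansion is 1/18, so q′′(0) = 2! * (1/18) = 1/9.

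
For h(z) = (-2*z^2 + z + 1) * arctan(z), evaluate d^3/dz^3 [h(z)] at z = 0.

Distribute the polynomial across the series and collect like powers.
The coefficient of z^3 in the expansion is -7/3, so h′′′(0) = 3! * (-7/3) = -14.

-14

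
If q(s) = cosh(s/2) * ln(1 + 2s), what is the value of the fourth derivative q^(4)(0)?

-102

Take the Cauchy product of the two expansions.
The coefficient of s^4 in the expansion is -17/4, so q^(4)(0) = 4! * (-17/4) = -102.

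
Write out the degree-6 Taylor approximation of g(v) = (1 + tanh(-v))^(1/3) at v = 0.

Let u equal the inner series; expand the outer function in u and truncate.
g(0) = 1
g′(0) = -1/3
g′′(0) = -2/9
g′′′(0) = 8/27
g^(4)(0) = 64/81
g^(5)(0) = -376/243
g^(6)(0) = -5552/729
Then c_k = g^(k)(0)/k! gives each Taylor coefficient.

-347*v^6/32805 - 47*v^5/3645 + 8*v^4/243 + 4*v^3/81 - v^2/9 - v/3 + 1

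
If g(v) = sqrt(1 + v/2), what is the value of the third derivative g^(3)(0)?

The coefficient of v^3 in the expansion is 1/128, so g′′′(0) = 3! * (1/128) = 3/64.

3/64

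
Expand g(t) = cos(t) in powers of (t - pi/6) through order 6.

-sqrt(3)*(t - pi/6)^6/1440 - (t - pi/6)^5/240 + sqrt(3)*(t - pi/6)^4/48 + (t - pi/6)^3/12 - sqrt(3)*(t - pi/6)^2/4 - (t - pi/6)/2 + sqrt(3)/2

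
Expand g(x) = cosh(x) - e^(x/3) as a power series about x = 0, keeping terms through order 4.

Combine the two series term by term.
g(0) = 0
g′(0) = -1/3
g′′(0) = 8/9
g′′′(0) = -1/27
g^(4)(0) = 80/81
The Taylor polynomial is Σ g^(k)(0)/k! · x^k.

10*x^4/243 - x^3/162 + 4*x^2/9 - x/3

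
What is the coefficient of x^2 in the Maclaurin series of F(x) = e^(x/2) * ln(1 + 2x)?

Expand each factor separately, then convolve coefficients.
F(0) = 0
F′(0) = 2
F′′(0) = -2

-1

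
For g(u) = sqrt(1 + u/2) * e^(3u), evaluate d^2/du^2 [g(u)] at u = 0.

Take the Cauchy product of the two expansions.
The coefficient of u^2 in the expansion is 167/32, so g′′(0) = 2! * (167/32) = 167/16.

167/16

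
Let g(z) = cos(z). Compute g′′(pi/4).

Use the known series and substitute for the argument.
From the series, [(z - pi/4)^2] g = -sqrt(2)/4; multiply by 2! = 2 to get -sqrt(2)/2.

-sqrt(2)/2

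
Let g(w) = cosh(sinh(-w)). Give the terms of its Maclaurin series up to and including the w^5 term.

5*w^4/24 + w^2/2 + 1

Compose series: expand the inner function first, then feed it into the outer expansion.
[w^0] = 1;  [w^1] = 0;  [w^2] = 1/2;  [w^3] = 0;  [w^4] = 5/24;  [w^5] = 0.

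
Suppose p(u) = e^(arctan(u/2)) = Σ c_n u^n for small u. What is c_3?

Substitute the inner expansion into the outer series and collect powers.

-1/48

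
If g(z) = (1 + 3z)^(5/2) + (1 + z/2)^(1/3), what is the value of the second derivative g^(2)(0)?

1213/36

Expand each term separately and add.
From the series, [z^2] g = 1213/72; multiply by 2! = 2 to get 1213/36.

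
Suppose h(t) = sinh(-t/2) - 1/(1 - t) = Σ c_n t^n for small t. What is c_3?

-49/48

Expand each term separately and add.
h(0) = -1
h′(0) = -3/2
h′′(0) = -2
h′′′(0) = -49/8
So c_3 = h′′′(0)/3! = -49/48.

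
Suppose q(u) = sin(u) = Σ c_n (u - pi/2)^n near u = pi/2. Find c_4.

[(u - pi/2)^0] = 1;  [(u - pi/2)^1] = 0;  [(u - pi/2)^2] = -1/2;  [(u - pi/2)^3] = 0;  [(u - pi/2)^4] = 1/24.

1/24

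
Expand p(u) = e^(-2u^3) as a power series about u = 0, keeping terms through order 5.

1 - 2*u^3

p(0) = 1
p′(0) = 0
p′′(0) = 0
p′′′(0) = -12
p^(4)(0) = 0
p^(5)(0) = 0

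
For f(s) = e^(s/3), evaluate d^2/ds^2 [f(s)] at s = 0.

The coefficient of s^2 in the expansion is 1/18, so f′′(0) = 2! * (1/18) = 1/9.

1/9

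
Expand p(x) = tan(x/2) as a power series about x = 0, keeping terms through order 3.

x^3/24 + x/2

Differentiate repeatedly and evaluate at the center.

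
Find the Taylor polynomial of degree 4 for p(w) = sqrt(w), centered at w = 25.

-(w - 25)^4/2000000 + (w - 25)^3/50000 - (w - 25)^2/1000 + (w - 25)/10 + 5

Use the known series and substitute for the argument.
p(25) = 5
p′(25) = 1/10
p′′(25) = -1/500
p′′′(25) = 3/25000
p^(4)(25) = -3/250000
Then c_k = p^(k)(25)/k! gives each Taylor coefficient.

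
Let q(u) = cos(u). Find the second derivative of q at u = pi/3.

The coefficient of (u - pi/3)^2 in the expansion is -1/4, so q′′(pi/3) = 2! * (-1/4) = -1/2.

-1/2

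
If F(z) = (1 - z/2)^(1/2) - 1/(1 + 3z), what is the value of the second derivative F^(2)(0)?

Add the two expansions coefficient-wise.
From the series, [z^2] F = -289/32; multiply by 2! = 2 to get -289/16.

-289/16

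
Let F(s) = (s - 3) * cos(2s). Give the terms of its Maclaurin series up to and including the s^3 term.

-2*s^3 + 6*s^2 + s - 3

Multiply each power in the prefactor through the base expansion.
F(0) = -3
F′(0) = 1
F′′(0) = 12
F′′′(0) = -12
Dividing each by k! gives the coefficients c_0, ..., c_3.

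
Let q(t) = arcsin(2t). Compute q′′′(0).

8

From the series, [t^3] q = 4/3; multiply by 3! = 6 to get 8.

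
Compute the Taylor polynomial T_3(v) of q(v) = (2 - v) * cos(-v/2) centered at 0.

Multiply each power in the prefactor through the base expansion.
q(0) = 2
q′(0) = -1
q′′(0) = -1/2
q′′′(0) = 3/4
Dividing each by k! gives the coefficients c_0, ..., c_3.

v^3/8 - v^2/4 - v + 2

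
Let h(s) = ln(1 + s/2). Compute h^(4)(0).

-3/8

Compute the successive derivatives at the expansion point and divide by k!.
The coefficient of s^4 in the expansion is -1/64, so h^(4)(0) = 4! * (-1/64) = -3/8.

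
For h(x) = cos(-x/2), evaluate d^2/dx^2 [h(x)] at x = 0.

-1/4

Differentiate repeatedly and evaluate at the center.
The coefficient of x^2 in the expansion is -1/8, so h′′(0) = 2! * (-1/8) = -1/4.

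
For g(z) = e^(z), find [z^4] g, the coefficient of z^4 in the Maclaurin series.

Use the known series and substitute for the argument.
g(0) = 1
g′(0) = 1
g′′(0) = 1
g′′′(0) = 1
g^(4)(0) = 1

1/24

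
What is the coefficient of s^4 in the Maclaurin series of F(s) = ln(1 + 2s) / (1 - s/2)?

-35/12

Take the Cauchy product of the two expansions.
F(0) = 0
F′(0) = 2
F′′(0) = -2
F′′′(0) = 13
F^(4)(0) = -70
So c_4 = F^(4)(0)/4! = -35/12.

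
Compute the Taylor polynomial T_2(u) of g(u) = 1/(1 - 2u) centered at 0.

4*u^2 + 2*u + 1

[u^0] = 1;  [u^1] = 2;  [u^2] = 4.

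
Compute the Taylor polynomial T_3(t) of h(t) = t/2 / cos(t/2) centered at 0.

Write the quotient as an unknown series and match coefficients against numerator = denominator · series.
h(0) = 0
h′(0) = 1/2
h′′(0) = 0
h′′′(0) = 3/8

t^3/16 + t/2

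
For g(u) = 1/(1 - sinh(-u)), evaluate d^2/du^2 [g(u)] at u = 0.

Compose series: expand the inner function first, then feed it into the outer expansion.
The coefficient of u^2 in the expansion is 1, so g′′(0) = 2! * (1) = 2.

2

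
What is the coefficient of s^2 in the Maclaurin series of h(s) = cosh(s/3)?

1/18

c_2 = h′′(0)/2! = 1/18.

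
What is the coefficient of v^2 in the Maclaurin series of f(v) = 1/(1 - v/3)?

1/9

f(0) = 1
f′(0) = 1/3
f′′(0) = 2/9
So c_2 = f′′(0)/2! = 1/9.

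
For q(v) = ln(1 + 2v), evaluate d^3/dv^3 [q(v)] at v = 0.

From the series, [v^3] q = 8/3; multiply by 3! = 6 to get 16.

16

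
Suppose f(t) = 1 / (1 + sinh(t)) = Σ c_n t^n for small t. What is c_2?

Expand as Σ (-1)^k u^k with u equal to the inner function's series.
f(0) = 1
f′(0) = -1
f′′(0) = 2
Then c_k = f^(k)(0)/k! gives each Taylor coefficient.

1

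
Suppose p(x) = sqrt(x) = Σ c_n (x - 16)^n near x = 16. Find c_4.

Compute the successive derivatives at the expansion point and divide by k!.

-5/2097152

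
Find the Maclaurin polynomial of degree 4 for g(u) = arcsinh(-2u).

4*u^3/3 - 2*u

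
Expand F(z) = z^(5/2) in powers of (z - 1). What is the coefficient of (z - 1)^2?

15/8

[(z - 1)^0] = 1;  [(z - 1)^1] = 5/2;  [(z - 1)^2] = 15/8.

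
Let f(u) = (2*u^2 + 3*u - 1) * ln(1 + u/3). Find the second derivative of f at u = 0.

Multiply each power in the prefactor through the base expansion.
From the series, [u^2] f = 19/18; multiply by 2! = 2 to get 19/9.

19/9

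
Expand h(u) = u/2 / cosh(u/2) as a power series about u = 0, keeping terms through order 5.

5*u^5/768 - u^3/16 + u/2

Write the quotient as an unknown series and match coefficients against numerator = denominator · series.
h(0) = 0
h′(0) = 1/2
h′′(0) = 0
h′′′(0) = -3/8
h^(4)(0) = 0
h^(5)(0) = 25/32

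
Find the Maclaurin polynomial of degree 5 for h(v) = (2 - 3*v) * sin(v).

Multiply each power in the prefactor through the base expansion.
h(0) = 0
h′(0) = 2
h′′(0) = -6
h′′′(0) = -2
h^(4)(0) = 12
h^(5)(0) = 2

v^5/60 + v^4/2 - v^3/3 - 3*v^2 + 2*v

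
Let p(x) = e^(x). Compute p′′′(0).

Use the known series and substitute for the argument.
The coefficient of x^3 in the expansion is 1/6, so p′′′(0) = 3! * (1/6) = 1.

1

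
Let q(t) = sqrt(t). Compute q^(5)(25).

Use the known series and substitute for the argument.
The coefficient of (t - 25)^5 in the expansion is 7/500000000, so q^(5)(25) = 5! * (7/500000000) = 21/12500000.

21/12500000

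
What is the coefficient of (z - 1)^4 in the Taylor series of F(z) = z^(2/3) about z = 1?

Use the known series and substitute for the argument.
F(1) = 1
F′(1) = 2/3
F′′(1) = -2/9
F′′′(1) = 8/27
F^(4)(1) = -56/81

-7/243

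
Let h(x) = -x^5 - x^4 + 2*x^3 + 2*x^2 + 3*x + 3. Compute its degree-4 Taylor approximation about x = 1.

[(x - 1)^0] = 8;  [(x - 1)^1] = 4;  [(x - 1)^2] = -8;  [(x - 1)^3] = -12;  [(x - 1)^4] = -6.

-6*(x - 1)^4 - 12*(x - 1)^3 - 8*(x - 1)^2 + 4*(x - 1) + 8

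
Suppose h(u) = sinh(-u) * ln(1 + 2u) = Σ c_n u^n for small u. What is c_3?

2

Expand each factor separately, then convolve coefficients.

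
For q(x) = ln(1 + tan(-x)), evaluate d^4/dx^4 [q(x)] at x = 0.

Substitute the inner expansion into the outer series and collect powers.
The coefficient of x^4 in the expansion is -7/12, so q^(4)(0) = 4! * (-7/12) = -14.

-14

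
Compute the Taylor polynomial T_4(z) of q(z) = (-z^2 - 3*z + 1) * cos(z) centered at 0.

Distribute the polynomial across the series and collect like powers.
q(0) = 1
q′(0) = -3
q′′(0) = -3
q′′′(0) = 9
q^(4)(0) = 13

13*z^4/24 + 3*z^3/2 - 3*z^2/2 - 3*z + 1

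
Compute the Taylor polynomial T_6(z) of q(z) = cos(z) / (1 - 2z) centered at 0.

40439*z^6/720 + 337*z^5/12 + 337*z^4/24 + 7*z^3 + 7*z^2/2 + 2*z + 1

Multiply the two series term by term and collect like powers.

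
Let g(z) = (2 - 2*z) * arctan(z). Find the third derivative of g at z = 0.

Multiply each power in the prefactor through the base expansion.
From the series, [z^3] g = -2/3; multiply by 3! = 6 to get -4.

-4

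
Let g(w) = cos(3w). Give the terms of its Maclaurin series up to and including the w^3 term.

Apply the Taylor formula c_k = f^(k)(a)/k!.
g(0) = 1
g′(0) = 0
g′′(0) = -9
g′′′(0) = 0
Then c_k = g^(k)(0)/k! gives each Taylor coefficient.

1 - 9*w^2/2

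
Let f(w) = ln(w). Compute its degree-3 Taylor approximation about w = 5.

[(w - 5)^0] = ln(5);  [(w - 5)^1] = 1/5;  [(w - 5)^2] = -1/50;  [(w - 5)^3] = 1/375.

(w - 5)^3/375 - (w - 5)^2/50 + (w - 5)/5 + ln(5)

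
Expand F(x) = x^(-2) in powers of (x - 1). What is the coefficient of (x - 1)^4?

5

F(1) = 1
F′(1) = -2
F′′(1) = 6
F′′′(1) = -24
F^(4)(1) = 120
So c_4 = F^(4)(1)/4! = 5.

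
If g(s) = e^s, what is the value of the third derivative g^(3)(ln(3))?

The coefficient of (s - ln(3))^3 in the expansion is 1/2, so g′′′(ln(3)) = 3! * (1/2) = 3.

3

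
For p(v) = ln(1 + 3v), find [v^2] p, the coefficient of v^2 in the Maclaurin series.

[v^0] = 0;  [v^1] = 3;  [v^2] = -9/2.

-9/2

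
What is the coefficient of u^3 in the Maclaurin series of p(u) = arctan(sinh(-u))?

Let u equal the inner series; expand the outer function in u and truncate.
p(0) = 0
p′(0) = -1
p′′(0) = 0
p′′′(0) = 1
So c_3 = p′′′(0)/3! = 1/6.

1/6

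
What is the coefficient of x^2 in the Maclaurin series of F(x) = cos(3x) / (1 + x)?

-7/2

Multiply the two series term by term and collect like powers.
F(0) = 1
F′(0) = -1
F′′(0) = -7
The Taylor polynomial is Σ F^(k)(0)/k! · x^k.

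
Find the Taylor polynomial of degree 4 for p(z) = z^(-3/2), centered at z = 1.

[(z - 1)^0] = 1;  [(z - 1)^1] = -3/2;  [(z - 1)^2] = 15/8;  [(z - 1)^3] = -35/16;  [(z - 1)^4] = 315/128.

315*(z - 1)^4/128 - 35*(z - 1)^3/16 + 15*(z - 1)^2/8 - 3*(z - 1)/2 + 1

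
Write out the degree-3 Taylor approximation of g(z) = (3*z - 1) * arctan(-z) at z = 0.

Distribute the polynomial across the series and collect like powers.
g(0) = 0
g′(0) = 1
g′′(0) = -6
g′′′(0) = -2

-z^3/3 - 3*z^2 + z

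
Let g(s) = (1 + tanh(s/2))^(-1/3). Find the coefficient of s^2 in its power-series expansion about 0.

Plug the Maclaurin series of the inner function into that of the outer and collect terms.
g(0) = 1
g′(0) = -1/6
g′′(0) = 1/9
Dividing each by k! gives the coefficients c_0, ..., c_2.

1/18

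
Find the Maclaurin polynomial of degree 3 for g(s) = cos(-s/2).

Apply the Taylor formula c_k = f^(k)(a)/k!.
[s^0] = 1;  [s^1] = 0;  [s^2] = -1/8;  [s^3] = 0.

1 - s^2/8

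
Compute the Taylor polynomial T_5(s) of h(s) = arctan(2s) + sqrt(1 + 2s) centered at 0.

Combine the two series term by term.
[s^0] = 1;  [s^1] = 3;  [s^2] = -1/2;  [s^3] = -13/6;  [s^4] = -5/8;  [s^5] = 291/40.

291*s^5/40 - 5*s^4/8 - 13*s^3/6 - s^2/2 + 3*s + 1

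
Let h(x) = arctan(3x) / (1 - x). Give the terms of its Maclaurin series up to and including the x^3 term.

-6*x^3 + 3*x^2 + 3*x

Write out both Maclaurin series and multiply, keeping only the needed powers.
h(0) = 0
h′(0) = 3
h′′(0) = 6
h′′′(0) = -36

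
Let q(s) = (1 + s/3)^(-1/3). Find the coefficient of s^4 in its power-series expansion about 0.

35/19683

q(0) = 1
q′(0) = -1/9
q′′(0) = 4/81
q′′′(0) = -28/729
q^(4)(0) = 280/6561
So c_4 = q^(4)(0)/4! = 35/19683.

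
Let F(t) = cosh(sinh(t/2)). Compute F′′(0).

1/4

Let u equal the inner series; expand the outer function in u and truncate.
From the series, [t^2] F = 1/8; multiply by 2! = 2 to get 1/4.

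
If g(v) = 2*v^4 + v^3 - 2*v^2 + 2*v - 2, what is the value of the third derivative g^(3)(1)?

The coefficient of (v - 1)^3 in the expansion is 9, so g′′′(1) = 3! * (9) = 54.

54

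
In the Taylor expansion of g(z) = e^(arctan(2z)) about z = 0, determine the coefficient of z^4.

Compose series: expand the inner function first, then feed it into the outer expansion.
g(0) = 1
g′(0) = 2
g′′(0) = 4
g′′′(0) = -8
g^(4)(0) = -112
Then c_k = g^(k)(0)/k! gives each Taylor coefficient.

-14/3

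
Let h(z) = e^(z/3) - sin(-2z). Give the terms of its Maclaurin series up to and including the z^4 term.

Add the two expansions coefficient-wise.
h(0) = 1
h′(0) = 7/3
h′′(0) = 1/9
h′′′(0) = -215/27
h^(4)(0) = 1/81

z^4/1944 - 215*z^3/162 + z^2/18 + 7*z/3 + 1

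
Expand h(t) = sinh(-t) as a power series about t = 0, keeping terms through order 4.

-t^3/6 - t

Differentiate repeatedly and evaluate at the center.
h(0) = 0
h′(0) = -1
h′′(0) = 0
h′′′(0) = -1
h^(4)(0) = 0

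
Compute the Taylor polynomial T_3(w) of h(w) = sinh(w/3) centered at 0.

w^3/162 + w/3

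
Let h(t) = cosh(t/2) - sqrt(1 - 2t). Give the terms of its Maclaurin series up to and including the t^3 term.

t^3/2 + 5*t^2/8 + t

Expand each term separately and add.
h(0) = 0
h′(0) = 1
h′′(0) = 5/4
h′′′(0) = 3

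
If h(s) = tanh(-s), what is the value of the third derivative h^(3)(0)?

Differentiate repeatedly and evaluate at the center.
The coefficient of s^3 in the expansion is 1/3, so h′′′(0) = 3! * (1/3) = 2.

2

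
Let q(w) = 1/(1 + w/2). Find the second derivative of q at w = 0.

1/2

The coefficient of w^2 in the expansion is 1/4, so q′′(0) = 2! * (1/4) = 1/2.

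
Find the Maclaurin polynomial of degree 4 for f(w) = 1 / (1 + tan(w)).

5*w^4/3 - 4*w^3/3 + w^2 - w + 1

Write 1/(1+u) = 1 - u + u^2 - u^3 + ... and substitute the series for u.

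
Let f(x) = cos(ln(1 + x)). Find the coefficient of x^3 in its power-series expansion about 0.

Plug the Maclaurin series of the inner function into that of the outer and collect terms.

1/2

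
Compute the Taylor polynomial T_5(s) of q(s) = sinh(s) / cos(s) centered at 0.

Write the quotient as an unknown series and match coefficients against numerator = denominator · series.
q(0) = 0
q′(0) = 1
q′′(0) = 0
q′′′(0) = 4
q^(4)(0) = 0
q^(5)(0) = 36

3*s^5/10 + 2*s^3/3 + s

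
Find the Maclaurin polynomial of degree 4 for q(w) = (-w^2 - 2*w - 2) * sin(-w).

Multiply each power in the prefactor through the base expansion.
q(0) = 0
q′(0) = 2
q′′(0) = 4
q′′′(0) = 4
q^(4)(0) = -8

-w^4/3 + 2*w^3/3 + 2*w^2 + 2*w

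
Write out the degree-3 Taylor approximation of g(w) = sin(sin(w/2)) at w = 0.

-w^3/24 + w/2

Let u equal the inner series; expand the outer function in u and truncate.
g(0) = 0
g′(0) = 1/2
g′′(0) = 0
g′′′(0) = -1/4
Dividing each by k! gives the coefficients c_0, ..., c_3.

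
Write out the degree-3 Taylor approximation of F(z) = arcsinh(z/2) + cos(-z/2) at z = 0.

Expand each term separately and add.
F(0) = 1
F′(0) = 1/2
F′′(0) = -1/4
F′′′(0) = -1/8
Then c_k = F^(k)(0)/k! gives each Taylor coefficient.

-z^3/48 - z^2/8 + z/2 + 1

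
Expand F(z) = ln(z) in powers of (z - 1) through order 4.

-(z - 1)^4/4 + (z - 1)^3/3 - (z - 1)^2/2 + (z - 1)

F(1) = 0
F′(1) = 1
F′′(1) = -1
F′′′(1) = 2
F^(4)(1) = -6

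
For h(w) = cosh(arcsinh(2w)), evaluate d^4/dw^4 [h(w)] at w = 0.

Let u equal the inner series; expand the outer function in u and truncate.
From the series, [w^4] h = -2; multiply by 4! = 24 to get -48.

-48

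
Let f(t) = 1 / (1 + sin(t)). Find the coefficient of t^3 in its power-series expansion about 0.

Expand as Σ (-1)^k u^k with u equal to the inner function's series.
f(0) = 1
f′(0) = -1
f′′(0) = 2
f′′′(0) = -5
So c_3 = f′′′(0)/3! = -5/6.

-5/6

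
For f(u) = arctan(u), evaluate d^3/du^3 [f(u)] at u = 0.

Compute the successive derivatives at the expansion point and divide by k!.
From the series, [u^3] f = -1/3; multiply by 3! = 6 to get -2.

-2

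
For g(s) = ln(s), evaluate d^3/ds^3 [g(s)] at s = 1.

The coefficient of (s - 1)^3 in the expansion is 1/3, so g′′′(1) = 3! * (1/3) = 2.

2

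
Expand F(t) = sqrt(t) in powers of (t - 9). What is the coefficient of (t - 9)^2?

F(9) = 3
F′(9) = 1/6
F′′(9) = -1/108
So c_2 = F′′(9)/2! = -1/216.

-1/216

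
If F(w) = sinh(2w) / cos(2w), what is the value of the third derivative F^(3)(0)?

Write the quotient as an unknown series and match coefficients against numerator = denominator · series.
The coefficient of w^3 in the expansion is 16/3, so F′′′(0) = 3! * (16/3) = 32.

32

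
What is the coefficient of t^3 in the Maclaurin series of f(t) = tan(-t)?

-1/3

f(0) = 0
f′(0) = -1
f′′(0) = 0
f′′′(0) = -2
So c_3 = f′′′(0)/3! = -1/3.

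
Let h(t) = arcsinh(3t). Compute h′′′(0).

-27

Apply the Taylor formula c_k = f^(k)(a)/k!.
The coefficient of t^3 in the expansion is -9/2, so h′′′(0) = 3! * (-9/2) = -27.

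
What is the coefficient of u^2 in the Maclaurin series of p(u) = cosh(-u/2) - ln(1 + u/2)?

1/4

Combine the two series term by term.
So c_2 = p′′(0)/2! = 1/4.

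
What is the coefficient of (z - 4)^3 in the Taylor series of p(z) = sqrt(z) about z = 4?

[(z - 4)^0] = 2;  [(z - 4)^1] = 1/4;  [(z - 4)^2] = -1/64;  [(z - 4)^3] = 1/512.

1/512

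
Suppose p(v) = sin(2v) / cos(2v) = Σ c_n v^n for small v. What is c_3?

Invert the denominator's series and multiply.
p(0) = 0
p′(0) = 2
p′′(0) = 0
p′′′(0) = 16
So c_3 = p′′′(0)/3! = 8/3.

8/3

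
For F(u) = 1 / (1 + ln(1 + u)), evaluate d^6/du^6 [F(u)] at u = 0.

Use the geometric series for the reciprocal, then substitute.
The coefficient of u^6 in the expansion is 3289/360, so F^(6)(0) = 6! * (3289/360) = 6578.

6578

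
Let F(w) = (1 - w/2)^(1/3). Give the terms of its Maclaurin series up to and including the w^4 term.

Use the known series and substitute for the argument.

-5*w^4/1944 - 5*w^3/648 - w^2/36 - w/6 + 1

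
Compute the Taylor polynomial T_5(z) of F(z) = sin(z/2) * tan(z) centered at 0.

7*z^4/48 + z^2/2

Write out both Maclaurin series and multiply, keeping only the needed powers.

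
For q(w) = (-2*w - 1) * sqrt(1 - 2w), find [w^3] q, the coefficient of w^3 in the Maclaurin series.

Distribute the polynomial across the series and collect like powers.
q(0) = -1
q′(0) = -1
q′′(0) = 5
q′′′(0) = 9
Then c_k = q^(k)(0)/k! gives each Taylor coefficient.

3/2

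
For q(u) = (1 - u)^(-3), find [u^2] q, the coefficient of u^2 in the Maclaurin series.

6

Compute the successive derivatives at the expansion point and divide by k!.
[u^0] = 1;  [u^1] = 3;  [u^2] = 6.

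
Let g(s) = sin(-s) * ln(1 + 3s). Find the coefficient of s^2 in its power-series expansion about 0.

-3

Expand each factor separately, then convolve coefficients.
g(0) = 0
g′(0) = 0
g′′(0) = -6
So c_2 = g′′(0)/2! = -3.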